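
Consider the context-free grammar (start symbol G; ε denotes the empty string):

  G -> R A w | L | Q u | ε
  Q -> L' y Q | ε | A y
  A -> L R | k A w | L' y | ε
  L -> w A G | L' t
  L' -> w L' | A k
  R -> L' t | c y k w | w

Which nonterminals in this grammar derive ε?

Directly nullable (have an ε-production): G, Q, A.
No other nonterminal has a production whose RHS symbols are all nullable.

{ A, G, Q }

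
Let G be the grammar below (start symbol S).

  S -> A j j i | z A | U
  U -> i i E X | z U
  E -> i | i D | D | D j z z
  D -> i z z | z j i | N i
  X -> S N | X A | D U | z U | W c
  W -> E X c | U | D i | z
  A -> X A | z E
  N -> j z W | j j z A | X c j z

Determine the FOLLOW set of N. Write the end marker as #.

In D -> N i: add FIRST(i) = { i }.
In X -> S N: N is at the end, add FOLLOW(X) = { #, c, i, j, z }.
Union: FOLLOW(N) = { #, c, i, j, z }.

{ #, c, i, j, z }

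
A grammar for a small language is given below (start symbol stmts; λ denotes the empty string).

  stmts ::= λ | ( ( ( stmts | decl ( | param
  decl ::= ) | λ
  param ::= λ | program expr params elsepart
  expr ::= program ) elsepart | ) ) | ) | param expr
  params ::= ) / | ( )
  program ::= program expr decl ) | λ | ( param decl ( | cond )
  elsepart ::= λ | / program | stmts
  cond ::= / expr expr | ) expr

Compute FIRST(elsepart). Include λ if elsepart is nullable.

{ (, ), /, λ }

elsepart ::= λ contributes λ.
elsepart ::= / program contributes {/}.
From elsepart ::= stmts: add FIRST(stmts) = { (, ), /, λ } (including λ since stmts is nullable).
Union: FIRST(elsepart) = { (, ), /, λ }.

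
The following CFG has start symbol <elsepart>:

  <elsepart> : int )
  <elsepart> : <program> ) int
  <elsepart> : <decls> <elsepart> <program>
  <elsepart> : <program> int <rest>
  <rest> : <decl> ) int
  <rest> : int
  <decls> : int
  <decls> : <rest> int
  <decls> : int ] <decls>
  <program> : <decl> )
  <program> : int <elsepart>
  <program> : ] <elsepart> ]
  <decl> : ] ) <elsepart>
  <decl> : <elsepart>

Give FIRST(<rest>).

From <rest> : <decl> ) int: add FIRST(<decl>) = { ], int }.
<rest> : int contributes {int}.
Union: FIRST(<rest>) = { ], int }.

{ ], int }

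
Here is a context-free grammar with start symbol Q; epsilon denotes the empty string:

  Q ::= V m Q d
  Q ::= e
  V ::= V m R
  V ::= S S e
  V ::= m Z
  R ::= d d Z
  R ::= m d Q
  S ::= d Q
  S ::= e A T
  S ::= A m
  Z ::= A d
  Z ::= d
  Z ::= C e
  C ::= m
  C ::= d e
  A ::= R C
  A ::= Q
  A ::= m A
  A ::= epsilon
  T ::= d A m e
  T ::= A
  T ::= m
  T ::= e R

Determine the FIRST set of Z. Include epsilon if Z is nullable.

{ d, e, m }

From Z ::= A d: A nullable, take FIRST(A) ∪ {d} = { d, e, m }.
Z ::= d contributes {d}.
From Z ::= C e: add FIRST(C) = { d, m }.
Union: FIRST(Z) = { d, e, m }.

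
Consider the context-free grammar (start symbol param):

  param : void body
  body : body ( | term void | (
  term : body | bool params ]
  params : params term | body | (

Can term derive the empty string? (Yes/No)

No nonterminal in this grammar is nullable.
No production of term has an RHS whose symbols are all nullable, so term is not nullable.

No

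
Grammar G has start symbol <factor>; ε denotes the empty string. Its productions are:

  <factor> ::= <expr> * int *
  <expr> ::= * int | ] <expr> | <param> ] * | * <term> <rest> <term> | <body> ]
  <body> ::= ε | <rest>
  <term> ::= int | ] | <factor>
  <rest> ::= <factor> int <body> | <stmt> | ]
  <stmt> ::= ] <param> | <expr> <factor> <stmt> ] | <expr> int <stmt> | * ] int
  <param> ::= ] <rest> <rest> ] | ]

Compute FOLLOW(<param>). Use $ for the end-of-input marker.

In <expr> ::= <param> ] *: add FIRST(] *) = { ] }.
In <stmt> ::= ] <param>: <param> is at the end, add FOLLOW(<stmt>) = { *, ], int }.
Union: FOLLOW(<param>) = { *, ], int }.

{ *, ], int }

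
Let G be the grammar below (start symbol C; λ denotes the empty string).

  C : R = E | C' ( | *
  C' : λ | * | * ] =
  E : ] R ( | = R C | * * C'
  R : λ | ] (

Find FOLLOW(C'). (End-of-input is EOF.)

In C : C' (: add FIRST(() = { ( }.
In E : * * C': C' is at the end, add FOLLOW(E) = { EOF }.
Union: FOLLOW(C') = { EOF, ( }.

{ EOF, ( }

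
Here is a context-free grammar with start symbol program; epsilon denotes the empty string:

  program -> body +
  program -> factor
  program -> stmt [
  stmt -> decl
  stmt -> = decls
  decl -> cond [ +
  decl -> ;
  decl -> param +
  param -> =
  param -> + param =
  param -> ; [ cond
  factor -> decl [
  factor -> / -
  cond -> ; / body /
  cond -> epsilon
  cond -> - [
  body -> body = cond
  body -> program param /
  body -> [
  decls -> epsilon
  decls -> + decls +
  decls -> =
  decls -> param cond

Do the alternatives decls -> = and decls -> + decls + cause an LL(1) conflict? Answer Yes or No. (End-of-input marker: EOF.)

FIRST(=) = { = } and FIRST(+ decls +) = { + }.
The FIRST sets are disjoint and neither alternative is nullable — no conflict.

No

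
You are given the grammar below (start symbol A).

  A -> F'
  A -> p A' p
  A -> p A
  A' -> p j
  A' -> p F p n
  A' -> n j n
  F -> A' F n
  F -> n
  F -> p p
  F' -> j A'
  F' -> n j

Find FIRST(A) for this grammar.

{ j, n, p }

From A -> F': add FIRST(F') = { j, n }.
A -> p A' p contributes {p}.
A -> p A contributes {p}.
Union: FIRST(A) = { j, n, p }.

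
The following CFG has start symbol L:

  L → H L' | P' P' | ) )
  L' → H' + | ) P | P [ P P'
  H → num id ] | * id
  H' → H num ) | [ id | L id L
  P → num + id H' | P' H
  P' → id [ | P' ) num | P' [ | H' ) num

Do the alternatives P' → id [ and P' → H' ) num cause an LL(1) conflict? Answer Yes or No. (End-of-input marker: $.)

Yes

FIRST(id [) = { id } and FIRST(H' ) num) = { ), *, [, id, num }.
Both contain id, so the two alternatives are not disjoint — LL(1) conflict.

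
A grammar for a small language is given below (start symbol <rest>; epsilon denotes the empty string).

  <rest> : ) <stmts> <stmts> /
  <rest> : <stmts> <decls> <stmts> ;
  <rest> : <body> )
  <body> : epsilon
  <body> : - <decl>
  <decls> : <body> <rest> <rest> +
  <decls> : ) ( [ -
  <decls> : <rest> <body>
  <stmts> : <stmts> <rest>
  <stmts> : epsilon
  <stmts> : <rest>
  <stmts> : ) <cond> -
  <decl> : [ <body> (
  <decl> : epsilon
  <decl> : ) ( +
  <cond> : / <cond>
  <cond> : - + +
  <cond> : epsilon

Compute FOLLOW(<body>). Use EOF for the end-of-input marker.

In <rest> : <body> ): add FIRST()) = { ) }.
In <decls> : <body> <rest> <rest> +: add FIRST(<rest> <rest> +) = { ), - }.
In <decls> : <rest> <body>: <body> is at the end, add FOLLOW(<decls>) = { ), -, ; }.
In <decl> : [ <body> (: add FIRST(() = { ( }.
Union: FOLLOW(<body>) = { (, ), -, ; }.

{ (, ), -, ; }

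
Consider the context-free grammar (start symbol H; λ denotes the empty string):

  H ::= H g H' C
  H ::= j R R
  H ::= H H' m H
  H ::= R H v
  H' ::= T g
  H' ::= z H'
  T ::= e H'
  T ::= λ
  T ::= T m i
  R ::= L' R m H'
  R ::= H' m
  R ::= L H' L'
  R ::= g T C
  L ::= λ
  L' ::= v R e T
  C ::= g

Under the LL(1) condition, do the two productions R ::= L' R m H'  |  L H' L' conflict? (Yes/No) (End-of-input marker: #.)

FIRST(L' R m H') = { v } and FIRST(L H' L') = { e, g, m, z }.
The FIRST sets are disjoint and neither alternative is nullable — no conflict.

No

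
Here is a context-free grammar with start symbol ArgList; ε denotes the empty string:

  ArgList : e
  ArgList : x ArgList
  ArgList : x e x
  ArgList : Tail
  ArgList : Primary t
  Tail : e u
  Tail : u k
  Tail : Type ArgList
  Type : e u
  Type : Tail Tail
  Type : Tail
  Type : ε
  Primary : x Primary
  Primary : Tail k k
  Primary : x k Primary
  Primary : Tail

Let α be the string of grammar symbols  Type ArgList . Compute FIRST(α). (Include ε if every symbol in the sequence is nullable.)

{ e, u, x }

Add FIRST(Type)\{ε} = { e, u, x }; Type is nullable, continue.
Add FIRST(ArgList) = { e, u, x }; ArgList is not nullable, stop.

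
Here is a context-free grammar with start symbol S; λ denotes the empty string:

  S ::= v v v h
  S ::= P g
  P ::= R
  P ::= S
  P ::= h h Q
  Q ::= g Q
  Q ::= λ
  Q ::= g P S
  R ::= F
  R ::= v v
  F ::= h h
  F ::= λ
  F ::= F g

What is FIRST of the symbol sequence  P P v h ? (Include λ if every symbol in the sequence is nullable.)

Add FIRST(P)\{λ} = { g, h, v }; P is nullable, continue.
Add FIRST(P)\{λ} = { g, h, v }; P is nullable, continue.
v is a terminal; add {v} and stop.

{ g, h, v }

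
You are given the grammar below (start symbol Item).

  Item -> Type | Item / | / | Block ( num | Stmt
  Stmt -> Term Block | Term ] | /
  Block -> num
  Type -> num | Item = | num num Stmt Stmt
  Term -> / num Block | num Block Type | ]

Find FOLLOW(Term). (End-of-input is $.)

{ ], num }

In Stmt -> Term Block: add FIRST(Block) = { num }.
In Stmt -> Term ]: add FIRST(]) = { ] }.
Union: FOLLOW(Term) = { ], num }.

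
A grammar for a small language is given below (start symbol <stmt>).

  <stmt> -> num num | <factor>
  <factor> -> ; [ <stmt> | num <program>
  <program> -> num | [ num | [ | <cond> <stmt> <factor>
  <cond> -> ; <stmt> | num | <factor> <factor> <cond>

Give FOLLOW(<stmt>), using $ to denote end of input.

{ $, ;, num }

<stmt> is the start symbol, so $ ∈ FOLLOW(<stmt>).
In <factor> -> ; [ <stmt>: <stmt> is at the end, add FOLLOW(<factor>) = { $, ;, num }.
In <program> -> <cond> <stmt> <factor>: add FIRST(<factor>) = { ;, num }.
In <cond> -> ; <stmt>: <stmt> is at the end, add FOLLOW(<cond>) = { ;, num }.
Union: FOLLOW(<stmt>) = { $, ;, num }.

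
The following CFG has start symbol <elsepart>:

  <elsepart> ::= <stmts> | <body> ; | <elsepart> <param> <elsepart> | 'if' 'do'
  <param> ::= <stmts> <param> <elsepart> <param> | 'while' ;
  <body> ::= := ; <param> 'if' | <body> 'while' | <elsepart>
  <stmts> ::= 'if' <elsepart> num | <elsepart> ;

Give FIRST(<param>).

From <param> ::= <stmts> <param> <elsepart> <param>: add FIRST(<stmts>) = { 'if', := }.
<param> ::= 'while' ; contributes {'while'}.
Union: FIRST(<param>) = { 'if', 'while', := }.

{ 'if', 'while', := }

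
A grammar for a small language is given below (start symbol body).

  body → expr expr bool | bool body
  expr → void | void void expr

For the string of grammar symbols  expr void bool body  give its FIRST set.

{ void }

Add FIRST(expr) = { void }; expr is not nullable, stop.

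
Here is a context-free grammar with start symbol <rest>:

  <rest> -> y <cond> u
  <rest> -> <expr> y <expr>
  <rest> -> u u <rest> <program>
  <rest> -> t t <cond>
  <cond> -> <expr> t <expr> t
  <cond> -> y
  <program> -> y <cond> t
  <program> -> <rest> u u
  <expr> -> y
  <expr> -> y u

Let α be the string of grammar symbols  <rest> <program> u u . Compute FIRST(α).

{ t, u, y }

Add FIRST(<rest>) = { t, u, y }; <rest> is not nullable, stop.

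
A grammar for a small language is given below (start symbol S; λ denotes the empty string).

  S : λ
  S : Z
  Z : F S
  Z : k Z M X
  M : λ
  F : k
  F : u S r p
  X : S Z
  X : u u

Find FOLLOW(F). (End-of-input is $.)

In Z : F S: add FIRST(S)\{λ} = { k, u }.
  Since S is nullable, also add FOLLOW(Z) = { $, k, r, u }.
Union: FOLLOW(F) = { $, k, r, u }.

{ $, k, r, u }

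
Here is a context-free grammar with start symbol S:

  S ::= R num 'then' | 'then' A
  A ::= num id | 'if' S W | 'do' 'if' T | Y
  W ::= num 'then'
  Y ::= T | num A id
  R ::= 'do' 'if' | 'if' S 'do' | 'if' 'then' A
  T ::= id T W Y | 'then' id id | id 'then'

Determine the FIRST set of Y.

{ 'then', id, num }

From Y ::= T: add FIRST(T) = { 'then', id }.
Y ::= num A id contributes {num}.
Union: FIRST(Y) = { 'then', id, num }.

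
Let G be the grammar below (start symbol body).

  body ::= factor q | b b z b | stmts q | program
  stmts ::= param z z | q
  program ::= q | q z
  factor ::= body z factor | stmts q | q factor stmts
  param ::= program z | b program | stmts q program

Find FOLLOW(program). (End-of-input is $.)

{ $, z }

In body ::= program: program is at the end, add FOLLOW(body) = { $, z }.
In param ::= program z: add FIRST(z) = { z }.
In param ::= b program: program is at the end, add FOLLOW(param) = { z }.
In param ::= stmts q program: program is at the end, add FOLLOW(param) = { z }.
Union: FOLLOW(program) = { $, z }.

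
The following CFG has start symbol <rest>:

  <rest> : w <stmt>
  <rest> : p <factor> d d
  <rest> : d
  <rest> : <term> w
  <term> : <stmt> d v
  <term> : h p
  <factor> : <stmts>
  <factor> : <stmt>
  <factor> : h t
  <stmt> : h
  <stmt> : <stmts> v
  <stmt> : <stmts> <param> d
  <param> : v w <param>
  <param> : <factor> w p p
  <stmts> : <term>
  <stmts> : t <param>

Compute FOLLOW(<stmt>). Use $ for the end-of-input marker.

{ $, d, w }

In <rest> : w <stmt>: <stmt> is at the end, add FOLLOW(<rest>) = { $ }.
In <term> : <stmt> d v: add FIRST(d v) = { d }.
In <factor> : <stmt>: <stmt> is at the end, add FOLLOW(<factor>) = { d, w }.
Union: FOLLOW(<stmt>) = { $, d, w }.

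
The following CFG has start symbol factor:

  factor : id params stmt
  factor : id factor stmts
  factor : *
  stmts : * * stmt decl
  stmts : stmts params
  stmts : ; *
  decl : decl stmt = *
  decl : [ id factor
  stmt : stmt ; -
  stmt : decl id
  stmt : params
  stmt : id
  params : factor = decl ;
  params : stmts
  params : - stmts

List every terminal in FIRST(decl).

From decl : decl stmt = *: add FIRST(decl) = { [ }.
decl : [ id factor contributes {[}.
Union: FIRST(decl) = { [ }.

{ [ }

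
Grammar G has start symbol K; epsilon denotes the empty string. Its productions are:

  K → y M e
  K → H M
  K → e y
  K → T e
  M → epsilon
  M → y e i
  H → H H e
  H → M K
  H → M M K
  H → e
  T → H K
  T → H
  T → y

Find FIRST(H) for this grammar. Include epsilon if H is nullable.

From H → H H e: add FIRST(H) = { e, y }.
From H → M K: M nullable, take FIRST(M) ∪ FIRST(K) = { e, y }.
From H → M M K: M, M nullable, take FIRST(M) ∪ FIRST(M) ∪ FIRST(K) = { e, y }.
H → e contributes {e}.
Union: FIRST(H) = { e, y }.

{ e, y }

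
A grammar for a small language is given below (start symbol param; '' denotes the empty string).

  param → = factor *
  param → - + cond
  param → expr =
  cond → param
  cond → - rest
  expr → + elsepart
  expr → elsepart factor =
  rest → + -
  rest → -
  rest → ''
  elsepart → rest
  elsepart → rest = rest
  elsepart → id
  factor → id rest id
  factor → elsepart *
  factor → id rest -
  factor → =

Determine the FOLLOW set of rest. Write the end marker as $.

In cond → - rest: rest is at the end, add FOLLOW(cond) = { $ }.
In elsepart → rest: rest is at the end, add FOLLOW(elsepart) = { *, +, -, =, id }.
In elsepart → rest = rest: add FIRST(= rest) = { = }.
In elsepart → rest = rest: rest is at the end, add FOLLOW(elsepart) = { *, +, -, =, id }.
In factor → id rest id: add FIRST(id) = { id }.
In factor → id rest -: add FIRST(-) = { - }.
Union: FOLLOW(rest) = { $, *, +, -, =, id }.

{ $, *, +, -, =, id }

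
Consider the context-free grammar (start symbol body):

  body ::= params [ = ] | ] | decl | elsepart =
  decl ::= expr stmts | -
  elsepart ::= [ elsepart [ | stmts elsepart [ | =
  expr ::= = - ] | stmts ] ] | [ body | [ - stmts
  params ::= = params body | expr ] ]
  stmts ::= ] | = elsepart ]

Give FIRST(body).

From body ::= params [ = ]: add FIRST(params) = { =, [, ] }.
body ::= ] contributes {]}.
From body ::= decl: add FIRST(decl) = { -, =, [, ] }.
From body ::= elsepart =: add FIRST(elsepart) = { =, [, ] }.
Union: FIRST(body) = { -, =, [, ] }.

{ -, =, [, ] }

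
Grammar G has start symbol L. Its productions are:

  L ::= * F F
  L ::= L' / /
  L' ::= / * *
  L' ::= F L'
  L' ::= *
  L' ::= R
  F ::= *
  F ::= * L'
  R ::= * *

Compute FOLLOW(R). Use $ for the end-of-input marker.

In L' ::= R: R is at the end, add FOLLOW(L') = { $, *, / }.
Union: FOLLOW(R) = { $, *, / }.

{ $, *, / }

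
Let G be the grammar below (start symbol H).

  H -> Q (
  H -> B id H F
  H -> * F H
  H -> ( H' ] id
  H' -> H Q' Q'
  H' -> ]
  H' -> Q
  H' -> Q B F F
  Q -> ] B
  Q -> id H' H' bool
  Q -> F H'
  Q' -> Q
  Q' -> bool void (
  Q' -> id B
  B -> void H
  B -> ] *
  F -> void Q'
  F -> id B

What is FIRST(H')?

{ (, *, ], id, void }

From H' -> H Q' Q': add FIRST(H) = { (, *, ], id, void }.
H' -> ] contributes {]}.
From H' -> Q: add FIRST(Q) = { ], id, void }.
From H' -> Q B F F: add FIRST(Q) = { ], id, void }.
Union: FIRST(H') = { (, *, ], id, void }.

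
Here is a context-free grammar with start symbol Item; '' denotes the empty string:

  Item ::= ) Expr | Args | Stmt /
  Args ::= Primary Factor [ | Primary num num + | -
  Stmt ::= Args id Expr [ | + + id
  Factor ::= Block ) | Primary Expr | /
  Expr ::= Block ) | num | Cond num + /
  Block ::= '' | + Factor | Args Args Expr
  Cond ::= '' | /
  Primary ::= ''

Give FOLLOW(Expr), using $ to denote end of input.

{ $, ), [ }

In Item ::= ) Expr: Expr is at the end, add FOLLOW(Item) = { $ }.
In Stmt ::= Args id Expr [: add FIRST([) = { [ }.
In Factor ::= Primary Expr: Expr is at the end, add FOLLOW(Factor) = { ), [ }.
In Block ::= Args Args Expr: Expr is at the end, add FOLLOW(Block) = { ) }.
Union: FOLLOW(Expr) = { $, ), [ }.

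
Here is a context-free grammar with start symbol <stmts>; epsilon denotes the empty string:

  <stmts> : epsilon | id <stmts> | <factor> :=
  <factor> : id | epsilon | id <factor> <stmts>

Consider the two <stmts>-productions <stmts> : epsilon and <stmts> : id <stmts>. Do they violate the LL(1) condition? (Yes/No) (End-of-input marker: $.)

Yes

FIRST(epsilon) = { epsilon } and FIRST(id <stmts>) = { id }.
The first alternative is nullable and FOLLOW(<stmts>) = { $, :=, id } shares id with FIRST of the second — conflict.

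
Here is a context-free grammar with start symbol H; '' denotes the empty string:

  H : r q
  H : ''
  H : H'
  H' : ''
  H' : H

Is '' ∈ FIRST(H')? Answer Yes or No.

H' has an ''-production, so H' ⇒ ''.

Yes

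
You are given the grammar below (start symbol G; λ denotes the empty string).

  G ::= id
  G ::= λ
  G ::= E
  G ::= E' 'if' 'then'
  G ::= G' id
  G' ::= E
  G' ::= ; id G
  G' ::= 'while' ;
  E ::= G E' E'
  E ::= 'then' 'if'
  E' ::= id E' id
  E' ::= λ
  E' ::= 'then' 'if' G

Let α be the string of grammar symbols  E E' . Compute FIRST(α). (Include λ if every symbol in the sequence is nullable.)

Add FIRST(E)\{λ} = { 'if', 'then', 'while', ;, id }; E is nullable, continue.
Add FIRST(E')\{λ} = { 'then', id }; E' is nullable, continue.
Every symbol is nullable, so include λ.

{ 'if', 'then', 'while', ;, id, λ }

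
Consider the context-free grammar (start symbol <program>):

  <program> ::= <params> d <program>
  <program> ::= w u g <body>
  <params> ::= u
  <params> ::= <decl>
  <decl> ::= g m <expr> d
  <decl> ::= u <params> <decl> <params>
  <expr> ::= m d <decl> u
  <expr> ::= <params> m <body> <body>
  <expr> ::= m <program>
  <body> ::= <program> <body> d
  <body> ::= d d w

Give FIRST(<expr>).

{ g, m, u }

<expr> ::= m d <decl> u contributes {m}.
From <expr> ::= <params> m <body> <body>: add FIRST(<params>) = { g, u }.
<expr> ::= m <program> contributes {m}.
Union: FIRST(<expr>) = { g, m, u }.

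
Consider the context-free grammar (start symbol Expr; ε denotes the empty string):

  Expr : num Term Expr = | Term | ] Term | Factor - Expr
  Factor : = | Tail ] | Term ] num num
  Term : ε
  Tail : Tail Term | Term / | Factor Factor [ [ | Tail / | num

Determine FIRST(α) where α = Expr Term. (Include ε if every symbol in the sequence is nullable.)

Add FIRST(Expr)\{ε} = { /, =, ], num }; Expr is nullable, continue.
Add FIRST(Term)\{ε} = {  }; Term is nullable, continue.
Every symbol is nullable, so include ε.

{ /, =, ], num, ε }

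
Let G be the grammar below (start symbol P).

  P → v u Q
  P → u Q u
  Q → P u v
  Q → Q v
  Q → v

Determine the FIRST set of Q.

From Q → P u v: add FIRST(P) = { u, v }.
From Q → Q v: add FIRST(Q) = { u, v }.
Q → v contributes {v}.
Union: FIRST(Q) = { u, v }.

{ u, v }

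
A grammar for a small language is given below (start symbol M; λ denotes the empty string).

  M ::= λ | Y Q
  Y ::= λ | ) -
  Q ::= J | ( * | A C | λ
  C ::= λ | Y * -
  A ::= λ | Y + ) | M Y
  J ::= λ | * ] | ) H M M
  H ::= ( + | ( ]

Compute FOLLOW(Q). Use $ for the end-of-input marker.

In M ::= Y Q: Q is at the end, add FOLLOW(M) = { $, (, ), *, + }.
Union: FOLLOW(Q) = { $, (, ), *, + }.

{ $, (, ), *, + }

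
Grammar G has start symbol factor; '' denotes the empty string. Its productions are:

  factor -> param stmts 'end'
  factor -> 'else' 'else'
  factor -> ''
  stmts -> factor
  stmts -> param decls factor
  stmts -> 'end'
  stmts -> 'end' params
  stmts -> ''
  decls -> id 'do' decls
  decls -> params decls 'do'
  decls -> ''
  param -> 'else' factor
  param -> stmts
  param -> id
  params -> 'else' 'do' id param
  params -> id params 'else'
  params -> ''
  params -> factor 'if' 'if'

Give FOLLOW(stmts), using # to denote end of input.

{ 'do', 'else', 'end', 'if', id }

In factor -> param stmts 'end': add FIRST('end') = { 'end' }.
In param -> stmts: stmts is at the end, add FOLLOW(param) = { 'do', 'else', 'end', 'if', id }.
Union: FOLLOW(stmts) = { 'do', 'else', 'end', 'if', id }.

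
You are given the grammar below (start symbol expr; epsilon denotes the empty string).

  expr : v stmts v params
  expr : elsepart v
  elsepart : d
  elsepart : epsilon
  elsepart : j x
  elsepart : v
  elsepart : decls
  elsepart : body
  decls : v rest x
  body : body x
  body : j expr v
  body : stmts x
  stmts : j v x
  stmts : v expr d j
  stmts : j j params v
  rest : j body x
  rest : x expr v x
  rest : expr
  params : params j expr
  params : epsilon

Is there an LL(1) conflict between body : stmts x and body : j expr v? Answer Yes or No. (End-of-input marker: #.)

FIRST(stmts x) = { j, v } and FIRST(j expr v) = { j }.
Both contain j, so the two alternatives are not disjoint — LL(1) conflict.

Yes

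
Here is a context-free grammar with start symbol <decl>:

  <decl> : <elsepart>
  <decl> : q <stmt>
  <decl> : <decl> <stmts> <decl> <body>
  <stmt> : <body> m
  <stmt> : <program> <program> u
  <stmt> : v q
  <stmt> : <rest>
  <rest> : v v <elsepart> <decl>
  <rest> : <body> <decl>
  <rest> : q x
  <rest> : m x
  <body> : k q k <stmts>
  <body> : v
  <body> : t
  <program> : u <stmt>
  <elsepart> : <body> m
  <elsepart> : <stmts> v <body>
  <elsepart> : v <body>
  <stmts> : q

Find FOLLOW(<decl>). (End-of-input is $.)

{ $, k, q, t, u, v }

<decl> is the start symbol, so $ ∈ FOLLOW(<decl>).
In <decl> : <decl> <stmts> <decl> <body>: add FIRST(<stmts> <decl> <body>) = { q }.
In <decl> : <decl> <stmts> <decl> <body>: add FIRST(<body>) = { k, t, v }.
In <rest> : v v <elsepart> <decl>: <decl> is at the end, add FOLLOW(<rest>) = { $, k, q, t, u, v }.
In <rest> : <body> <decl>: <decl> is at the end, add FOLLOW(<rest>) = { $, k, q, t, u, v }.
Union: FOLLOW(<decl>) = { $, k, q, t, u, v }.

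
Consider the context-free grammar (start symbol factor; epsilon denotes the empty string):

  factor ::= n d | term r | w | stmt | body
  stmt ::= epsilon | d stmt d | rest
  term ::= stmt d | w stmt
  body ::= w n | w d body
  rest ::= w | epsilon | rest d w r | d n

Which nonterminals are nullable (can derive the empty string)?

{ factor, rest, stmt }

Directly nullable (have an epsilon-production): stmt, rest.
factor ::= stmt with every symbol nullable, so factor is nullable.
No other nonterminal has a production whose RHS symbols are all nullable.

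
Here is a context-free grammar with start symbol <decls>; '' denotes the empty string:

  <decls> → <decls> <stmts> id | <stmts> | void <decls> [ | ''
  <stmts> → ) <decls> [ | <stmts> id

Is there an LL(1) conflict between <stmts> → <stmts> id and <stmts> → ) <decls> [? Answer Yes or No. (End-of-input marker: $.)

Yes

FIRST(<stmts> id) = { ) } and FIRST() <decls> [) = { ) }.
Both contain ), so the two alternatives are not disjoint — LL(1) conflict.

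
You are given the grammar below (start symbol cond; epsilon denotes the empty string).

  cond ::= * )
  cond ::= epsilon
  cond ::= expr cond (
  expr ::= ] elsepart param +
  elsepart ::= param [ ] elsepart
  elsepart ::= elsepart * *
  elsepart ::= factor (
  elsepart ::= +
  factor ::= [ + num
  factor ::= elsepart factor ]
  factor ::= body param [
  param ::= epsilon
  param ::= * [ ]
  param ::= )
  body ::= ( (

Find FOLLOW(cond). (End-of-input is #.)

{ #, ( }

cond is the start symbol, so # ∈ FOLLOW(cond).
In cond ::= expr cond (: add FIRST(() = { ( }.
Union: FOLLOW(cond) = { #, ( }.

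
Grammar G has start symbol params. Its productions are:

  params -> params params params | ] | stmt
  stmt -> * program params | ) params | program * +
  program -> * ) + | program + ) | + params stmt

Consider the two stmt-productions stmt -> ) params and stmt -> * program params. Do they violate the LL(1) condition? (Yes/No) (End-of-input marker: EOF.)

FIRST() params) = { ) } and FIRST(* program params) = { * }.
The FIRST sets are disjoint and neither alternative is nullable — no conflict.

No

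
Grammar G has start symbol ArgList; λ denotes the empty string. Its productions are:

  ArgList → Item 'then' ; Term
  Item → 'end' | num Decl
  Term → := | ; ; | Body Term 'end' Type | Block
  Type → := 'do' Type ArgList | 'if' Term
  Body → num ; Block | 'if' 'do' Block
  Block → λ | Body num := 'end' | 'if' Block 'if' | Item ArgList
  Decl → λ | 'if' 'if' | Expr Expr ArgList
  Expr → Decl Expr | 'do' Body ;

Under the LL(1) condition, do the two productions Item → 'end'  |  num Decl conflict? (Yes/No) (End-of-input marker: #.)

FIRST('end') = { 'end' } and FIRST(num Decl) = { num }.
The FIRST sets are disjoint and neither alternative is nullable — no conflict.

No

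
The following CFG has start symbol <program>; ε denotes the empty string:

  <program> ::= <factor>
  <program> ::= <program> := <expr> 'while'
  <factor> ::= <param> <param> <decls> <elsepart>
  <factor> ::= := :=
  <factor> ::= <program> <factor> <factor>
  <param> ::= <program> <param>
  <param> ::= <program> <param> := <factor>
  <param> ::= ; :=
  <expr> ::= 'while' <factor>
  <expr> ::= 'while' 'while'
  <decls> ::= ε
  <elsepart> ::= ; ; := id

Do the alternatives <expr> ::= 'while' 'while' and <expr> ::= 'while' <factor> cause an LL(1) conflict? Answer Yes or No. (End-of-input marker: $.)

Yes

FIRST('while' 'while') = { 'while' } and FIRST('while' <factor>) = { 'while' }.
Both contain 'while', so the two alternatives are not disjoint — LL(1) conflict.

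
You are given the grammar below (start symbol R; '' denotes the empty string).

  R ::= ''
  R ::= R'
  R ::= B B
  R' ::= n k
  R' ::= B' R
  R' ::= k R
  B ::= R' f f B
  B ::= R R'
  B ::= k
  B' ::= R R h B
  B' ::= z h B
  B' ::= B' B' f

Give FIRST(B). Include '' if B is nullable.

From B ::= R' f f B: add FIRST(R') = { h, k, n, z }.
From B ::= R R': R nullable, take FIRST(R) ∪ FIRST(R') = { h, k, n, z }.
B ::= k contributes {k}.
Union: FIRST(B) = { h, k, n, z }.

{ h, k, n, z }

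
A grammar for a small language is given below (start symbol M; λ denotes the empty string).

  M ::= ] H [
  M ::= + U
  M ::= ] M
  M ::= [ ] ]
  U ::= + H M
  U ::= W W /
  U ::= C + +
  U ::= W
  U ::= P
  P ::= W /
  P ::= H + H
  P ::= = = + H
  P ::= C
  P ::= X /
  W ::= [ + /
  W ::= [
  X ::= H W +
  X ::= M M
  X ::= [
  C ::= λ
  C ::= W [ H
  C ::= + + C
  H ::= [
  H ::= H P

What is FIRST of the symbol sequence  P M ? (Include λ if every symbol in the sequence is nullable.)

{ +, =, [, ] }

Add FIRST(P)\{λ} = { +, =, [, ] }; P is nullable, continue.
Add FIRST(M) = { +, [, ] }; M is not nullable, stop.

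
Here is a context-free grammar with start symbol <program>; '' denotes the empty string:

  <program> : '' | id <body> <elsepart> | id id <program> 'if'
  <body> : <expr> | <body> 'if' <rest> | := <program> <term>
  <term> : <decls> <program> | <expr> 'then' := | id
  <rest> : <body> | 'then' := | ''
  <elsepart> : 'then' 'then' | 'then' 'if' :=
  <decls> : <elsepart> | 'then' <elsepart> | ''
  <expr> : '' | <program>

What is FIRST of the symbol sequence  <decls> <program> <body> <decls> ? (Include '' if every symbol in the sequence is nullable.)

Add FIRST(<decls>)\{''} = { 'then' }; <decls> is nullable, continue.
Add FIRST(<program>)\{''} = { id }; <program> is nullable, continue.
Add FIRST(<body>)\{''} = { 'if', :=, id }; <body> is nullable, continue.
Add FIRST(<decls>)\{''} = { 'then' }; <decls> is nullable, continue.
Every symbol is nullable, so include ''.

{ 'if', 'then', :=, id, '' }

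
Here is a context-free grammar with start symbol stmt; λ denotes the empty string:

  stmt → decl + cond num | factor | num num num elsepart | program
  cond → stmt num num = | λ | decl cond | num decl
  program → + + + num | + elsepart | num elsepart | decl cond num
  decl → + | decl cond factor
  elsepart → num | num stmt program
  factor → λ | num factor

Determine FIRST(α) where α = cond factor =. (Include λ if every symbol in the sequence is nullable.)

Add FIRST(cond)\{λ} = { +, num }; cond is nullable, continue.
Add FIRST(factor)\{λ} = { num }; factor is nullable, continue.
= is a terminal; add {=} and stop.

{ +, =, num }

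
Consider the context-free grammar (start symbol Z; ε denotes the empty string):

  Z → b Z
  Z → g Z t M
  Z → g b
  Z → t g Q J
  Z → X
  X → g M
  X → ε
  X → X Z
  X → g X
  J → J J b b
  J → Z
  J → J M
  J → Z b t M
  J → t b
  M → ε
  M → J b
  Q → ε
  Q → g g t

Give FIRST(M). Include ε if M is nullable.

{ b, g, t, ε }

M → ε contributes ε.
From M → J b: J nullable, take FIRST(J) ∪ {b} = { b, g, t }.
Union: FIRST(M) = { b, g, t, ε }.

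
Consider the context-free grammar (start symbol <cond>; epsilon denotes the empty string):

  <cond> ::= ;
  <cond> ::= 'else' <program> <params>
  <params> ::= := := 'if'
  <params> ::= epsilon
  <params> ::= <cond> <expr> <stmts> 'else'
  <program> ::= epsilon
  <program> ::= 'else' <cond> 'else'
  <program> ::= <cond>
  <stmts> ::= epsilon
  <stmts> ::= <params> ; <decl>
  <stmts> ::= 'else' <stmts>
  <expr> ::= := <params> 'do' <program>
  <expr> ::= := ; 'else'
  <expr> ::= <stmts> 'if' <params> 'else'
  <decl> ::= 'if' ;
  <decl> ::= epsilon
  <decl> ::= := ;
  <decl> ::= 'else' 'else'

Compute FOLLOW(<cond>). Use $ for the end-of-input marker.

{ $, 'else', 'if', :=, ; }

<cond> is the start symbol, so $ ∈ FOLLOW(<cond>).
In <params> ::= <cond> <expr> <stmts> 'else': add FIRST(<expr> <stmts> 'else') = { 'else', 'if', :=, ; }.
In <program> ::= 'else' <cond> 'else': add FIRST('else') = { 'else' }.
In <program> ::= <cond>: <cond> is at the end, add FOLLOW(<program>) = { $, 'else', 'if', :=, ; }.
Union: FOLLOW(<cond>) = { $, 'else', 'if', :=, ; }.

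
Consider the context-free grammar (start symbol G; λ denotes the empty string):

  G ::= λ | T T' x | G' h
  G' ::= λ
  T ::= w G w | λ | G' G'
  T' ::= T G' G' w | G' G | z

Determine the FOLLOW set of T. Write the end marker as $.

{ h, w, x, z }

In G ::= T T' x: add FIRST(T' x) = { h, w, x, z }.
In T' ::= T G' G' w: add FIRST(G' G' w) = { w }.
Union: FOLLOW(T) = { h, w, x, z }.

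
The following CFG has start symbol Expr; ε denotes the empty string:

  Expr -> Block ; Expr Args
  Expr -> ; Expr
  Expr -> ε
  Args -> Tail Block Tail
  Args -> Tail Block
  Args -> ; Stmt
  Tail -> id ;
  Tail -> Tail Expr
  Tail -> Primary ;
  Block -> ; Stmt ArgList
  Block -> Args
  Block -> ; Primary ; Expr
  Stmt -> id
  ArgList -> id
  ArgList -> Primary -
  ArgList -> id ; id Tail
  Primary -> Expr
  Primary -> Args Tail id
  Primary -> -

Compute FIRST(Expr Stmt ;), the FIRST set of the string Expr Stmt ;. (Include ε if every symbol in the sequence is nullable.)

Add FIRST(Expr)\{ε} = { -, ;, id }; Expr is nullable, continue.
Add FIRST(Stmt) = { id }; Stmt is not nullable, stop.

{ -, ;, id }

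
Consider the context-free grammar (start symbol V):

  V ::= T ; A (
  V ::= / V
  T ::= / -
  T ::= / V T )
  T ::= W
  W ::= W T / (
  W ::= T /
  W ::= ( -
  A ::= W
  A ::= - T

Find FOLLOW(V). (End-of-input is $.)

V is the start symbol, so $ ∈ FOLLOW(V).
In V ::= / V: V is at the end, add FOLLOW(V) = { $, (, / }.
In T ::= / V T ): add FIRST(T )) = { (, / }.
Union: FOLLOW(V) = { $, (, / }.

{ $, (, / }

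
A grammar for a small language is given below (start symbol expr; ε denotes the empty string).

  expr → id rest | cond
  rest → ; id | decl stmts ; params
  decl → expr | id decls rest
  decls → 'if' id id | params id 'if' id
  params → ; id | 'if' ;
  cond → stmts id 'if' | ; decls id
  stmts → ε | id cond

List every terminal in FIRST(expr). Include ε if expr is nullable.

{ ;, id }

expr → id rest contributes {id}.
From expr → cond: add FIRST(cond) = { ;, id }.
Union: FIRST(expr) = { ;, id }.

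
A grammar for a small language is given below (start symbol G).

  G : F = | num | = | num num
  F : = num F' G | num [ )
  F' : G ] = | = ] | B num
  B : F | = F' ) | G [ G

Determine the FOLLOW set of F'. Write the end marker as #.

{ ), =, num }

In F : = num F' G: add FIRST(G) = { =, num }.
In B : = F' ): add FIRST()) = { ) }.
Union: FOLLOW(F') = { ), =, num }.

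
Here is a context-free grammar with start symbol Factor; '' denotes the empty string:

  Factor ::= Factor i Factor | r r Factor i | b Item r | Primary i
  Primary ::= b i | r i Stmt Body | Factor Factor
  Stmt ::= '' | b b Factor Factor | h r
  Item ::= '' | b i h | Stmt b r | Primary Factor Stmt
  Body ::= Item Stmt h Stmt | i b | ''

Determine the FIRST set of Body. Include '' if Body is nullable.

From Body ::= Item Stmt h Stmt: Item, Stmt nullable, take FIRST(Item) ∪ FIRST(Stmt) ∪ {h} = { b, h, r }.
Body ::= i b contributes {i}.
Body ::= '' contributes ''.
Union: FIRST(Body) = { b, h, i, r, '' }.

{ b, h, i, r, '' }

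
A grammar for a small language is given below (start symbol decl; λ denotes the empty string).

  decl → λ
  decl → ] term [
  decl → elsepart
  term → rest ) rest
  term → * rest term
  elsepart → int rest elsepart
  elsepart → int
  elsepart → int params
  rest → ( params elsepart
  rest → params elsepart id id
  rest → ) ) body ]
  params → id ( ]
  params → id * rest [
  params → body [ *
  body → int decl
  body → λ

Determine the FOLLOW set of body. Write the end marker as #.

{ [, ] }

In rest → ) ) body ]: add FIRST(]) = { ] }.
In params → body [ *: add FIRST([ *) = { [ }.
Union: FOLLOW(body) = { [, ] }.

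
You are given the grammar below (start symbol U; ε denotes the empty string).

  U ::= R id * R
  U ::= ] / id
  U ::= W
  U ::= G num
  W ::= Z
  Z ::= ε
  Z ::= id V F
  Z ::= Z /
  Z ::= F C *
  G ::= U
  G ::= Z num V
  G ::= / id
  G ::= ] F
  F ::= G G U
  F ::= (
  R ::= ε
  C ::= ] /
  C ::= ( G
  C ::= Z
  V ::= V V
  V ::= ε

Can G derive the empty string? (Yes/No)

G ::= U and each of U is nullable, so G ⇒* ε.

Yes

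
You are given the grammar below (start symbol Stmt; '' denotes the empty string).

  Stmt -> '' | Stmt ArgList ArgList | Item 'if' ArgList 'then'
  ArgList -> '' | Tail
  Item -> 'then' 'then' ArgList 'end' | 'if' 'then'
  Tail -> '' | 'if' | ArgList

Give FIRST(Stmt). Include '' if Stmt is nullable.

{ 'if', 'then', '' }

Stmt -> '' contributes ''.
From Stmt -> Stmt ArgList ArgList: Stmt, ArgList, ArgList nullable, take FIRST(Stmt) ∪ FIRST(ArgList) ∪ FIRST(ArgList) = { 'if', 'then' }; also '' since the whole RHS is nullable.
From Stmt -> Item 'if' ArgList 'then': add FIRST(Item) = { 'if', 'then' }.
Union: FIRST(Stmt) = { 'if', 'then', '' }.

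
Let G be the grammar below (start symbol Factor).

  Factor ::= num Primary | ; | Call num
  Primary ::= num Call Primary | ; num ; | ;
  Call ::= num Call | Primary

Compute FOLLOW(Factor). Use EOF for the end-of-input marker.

{ EOF }

Factor is the start symbol, so EOF ∈ FOLLOW(Factor).
Union: FOLLOW(Factor) = { EOF }.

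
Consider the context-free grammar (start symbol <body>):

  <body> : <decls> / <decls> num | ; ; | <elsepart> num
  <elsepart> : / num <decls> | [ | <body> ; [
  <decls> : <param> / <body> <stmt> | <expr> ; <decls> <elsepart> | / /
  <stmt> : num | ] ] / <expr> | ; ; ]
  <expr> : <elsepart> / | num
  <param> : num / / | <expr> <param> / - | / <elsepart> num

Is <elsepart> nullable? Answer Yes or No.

No nonterminal in this grammar is nullable.
No production of <elsepart> has an RHS whose symbols are all nullable, so <elsepart> is not nullable.

No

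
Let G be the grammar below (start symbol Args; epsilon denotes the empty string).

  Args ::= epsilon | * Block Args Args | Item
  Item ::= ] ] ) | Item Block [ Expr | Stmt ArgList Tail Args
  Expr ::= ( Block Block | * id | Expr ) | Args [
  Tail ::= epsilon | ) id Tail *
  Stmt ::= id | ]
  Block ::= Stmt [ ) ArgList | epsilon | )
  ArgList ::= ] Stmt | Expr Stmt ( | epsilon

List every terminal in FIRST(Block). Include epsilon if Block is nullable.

{ ), ], id, epsilon }

From Block ::= Stmt [ ) ArgList: add FIRST(Stmt) = { ], id }.
Block ::= epsilon contributes epsilon.
Block ::= ) contributes {)}.
Union: FIRST(Block) = { ), ], id, epsilon }.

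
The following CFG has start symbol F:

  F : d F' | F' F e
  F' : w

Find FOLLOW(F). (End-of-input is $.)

F is the start symbol, so $ ∈ FOLLOW(F).
In F : F' F e: add FIRST(e) = { e }.
Union: FOLLOW(F) = { $, e }.

{ $, e }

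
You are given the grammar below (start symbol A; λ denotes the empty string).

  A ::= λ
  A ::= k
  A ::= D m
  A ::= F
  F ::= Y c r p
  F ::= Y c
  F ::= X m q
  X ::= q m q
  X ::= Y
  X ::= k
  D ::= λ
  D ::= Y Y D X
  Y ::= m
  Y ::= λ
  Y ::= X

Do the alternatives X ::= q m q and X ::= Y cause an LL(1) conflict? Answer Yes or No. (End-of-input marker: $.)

Yes

FIRST(q m q) = { q } and FIRST(Y) = { k, m, q, λ }.
Both contain q, so the two alternatives are not disjoint — LL(1) conflict.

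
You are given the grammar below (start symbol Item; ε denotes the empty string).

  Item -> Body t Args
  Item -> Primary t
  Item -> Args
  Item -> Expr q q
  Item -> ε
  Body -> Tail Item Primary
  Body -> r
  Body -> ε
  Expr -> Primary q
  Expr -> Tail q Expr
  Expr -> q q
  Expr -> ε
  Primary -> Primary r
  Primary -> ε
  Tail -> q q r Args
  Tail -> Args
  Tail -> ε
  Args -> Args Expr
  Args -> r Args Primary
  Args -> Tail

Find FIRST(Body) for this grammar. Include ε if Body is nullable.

{ q, r, t, ε }

From Body -> Tail Item Primary: Tail, Item, Primary nullable, take FIRST(Tail) ∪ FIRST(Item) ∪ FIRST(Primary) = { q, r, t }; also ε since the whole RHS is nullable.
Body -> r contributes {r}.
Body -> ε contributes ε.
Union: FIRST(Body) = { q, r, t, ε }.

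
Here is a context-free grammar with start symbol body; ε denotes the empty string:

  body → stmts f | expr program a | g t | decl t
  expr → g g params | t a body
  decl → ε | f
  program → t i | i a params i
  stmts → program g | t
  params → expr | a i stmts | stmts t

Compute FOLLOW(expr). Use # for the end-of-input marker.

{ i, t }

In body → expr program a: add FIRST(program a) = { i, t }.
In params → expr: expr is at the end, add FOLLOW(params) = { i, t }.
Union: FOLLOW(expr) = { i, t }.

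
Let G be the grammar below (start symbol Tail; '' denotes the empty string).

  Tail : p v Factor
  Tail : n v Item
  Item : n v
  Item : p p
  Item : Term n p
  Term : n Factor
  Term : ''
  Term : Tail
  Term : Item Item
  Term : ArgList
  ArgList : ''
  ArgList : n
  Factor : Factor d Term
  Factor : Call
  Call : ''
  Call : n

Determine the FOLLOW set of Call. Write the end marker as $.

In Factor : Call: Call is at the end, add FOLLOW(Factor) = { $, d, n }.
Union: FOLLOW(Call) = { $, d, n }.

{ $, d, n }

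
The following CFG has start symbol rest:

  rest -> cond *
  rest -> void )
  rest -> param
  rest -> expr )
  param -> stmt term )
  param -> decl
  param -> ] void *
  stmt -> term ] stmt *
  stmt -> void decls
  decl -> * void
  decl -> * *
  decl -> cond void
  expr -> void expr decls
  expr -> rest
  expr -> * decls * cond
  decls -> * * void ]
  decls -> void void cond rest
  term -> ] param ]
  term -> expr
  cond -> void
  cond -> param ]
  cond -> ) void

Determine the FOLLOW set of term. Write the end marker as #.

In param -> stmt term ): add FIRST()) = { ) }.
In stmt -> term ] stmt *: add FIRST(] stmt *) = { ] }.
Union: FOLLOW(term) = { ), ] }.

{ ), ] }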